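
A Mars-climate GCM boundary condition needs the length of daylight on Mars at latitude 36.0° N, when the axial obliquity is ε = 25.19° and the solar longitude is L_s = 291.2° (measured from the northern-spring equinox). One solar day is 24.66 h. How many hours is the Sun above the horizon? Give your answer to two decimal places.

9.82 h

Solar declination: sin δ = sin ε · sin L_s = sin 25.19° × sin 291.2° = -0.39682, so δ = -23.379°.
cos h₀ = −tan ϕ · tan δ = −tan(+36.0°) × tan(-23.379°) = 0.3141, so h₀ = 1.2513 rad = 71.69°.
Daylight = 2h₀/(2π) × 24.66 h = (1.2513/π) × 24.66 = 9.82 h.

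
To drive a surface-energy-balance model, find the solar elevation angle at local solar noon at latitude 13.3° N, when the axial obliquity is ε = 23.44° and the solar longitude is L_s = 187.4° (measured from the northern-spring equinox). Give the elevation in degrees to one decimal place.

73.8°

Solar declination: sin δ = sin ε · sin L_s = sin 23.44° × sin 187.4° = -0.05123, so δ = -2.937°.
At local noon the hour angle is zero, so the zenith angle equals |ϕ − δ| = |+13.3° − (-2.937°)| = 16.237°.
Elevation = 90° − 16.237° = 73.8°.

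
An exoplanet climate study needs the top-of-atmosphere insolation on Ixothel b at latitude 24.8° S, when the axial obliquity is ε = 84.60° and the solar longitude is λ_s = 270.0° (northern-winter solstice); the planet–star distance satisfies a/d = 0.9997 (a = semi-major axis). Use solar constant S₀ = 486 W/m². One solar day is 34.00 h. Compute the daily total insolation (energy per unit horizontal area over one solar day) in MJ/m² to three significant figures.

24.8 MJ/m²

Solar declination: sin δ = sin ε · sin λ_s = sin 84.60° × sin 270.0° = -0.99556, so δ = -84.600°.
cos H₀ = −tan(-24.8°) tan(-84.600°) = -4.8881 ≤ −1 ⇒ polar day, H₀ = π.
Bracket: H₀ sin φ sin δ + cos φ cos δ sin H₀ = 3.1416×-0.41945×-0.99556 + 0.90778×0.09411×0.00000 = 1.311893 + 0.000000 = 1.311893.
Inverse-square distance factor (a/d)² = 0.9997² = 0.999400.
Q̄ = (S₀/π) × 0.999400 × [bracket] = (486/π) × 0.999400 × 1.311893 = 202.83 W/m².
Daily total = Q̄ × 34.00 h × 3600 s/h = 202.83 × 34.00 × 3600 / 10⁶ = 24.83 MJ/m².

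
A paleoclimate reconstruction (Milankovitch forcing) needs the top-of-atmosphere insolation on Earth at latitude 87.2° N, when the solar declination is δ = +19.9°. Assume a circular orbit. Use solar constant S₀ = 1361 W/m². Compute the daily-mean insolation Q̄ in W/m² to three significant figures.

Q̄ ≈ 463 W/m²

cos H₀ = −tan(+87.2°) tan(+19.900°) = -7.4015 ≤ −1 ⇒ polar day, H₀ = π.
Bracket: H₀ sin φ sin δ + cos φ cos δ sin H₀ = 3.1416×0.99881×0.34038 + 0.04885×0.94029×0.00000 = 1.068065 + 0.000000 = 1.068065.
Q̄ = (S₀/π) × [bracket] = (1361/π) × 1.068065 = 462.7 W/m².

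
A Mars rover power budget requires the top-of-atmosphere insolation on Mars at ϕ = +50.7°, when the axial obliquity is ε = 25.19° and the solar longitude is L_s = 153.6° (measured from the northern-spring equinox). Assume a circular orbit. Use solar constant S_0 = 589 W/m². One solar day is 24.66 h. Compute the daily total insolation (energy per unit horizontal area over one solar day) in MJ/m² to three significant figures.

14.5 MJ/m²

Solar declination: sin δ = sin ε · sin L_s = sin 25.19° × sin 153.6° = 0.18925, so δ = +10.909°.
cos h₀ = −tan(+50.7°) tan(+10.909°) = -0.2355, h₀ = 1.8085 rad.
Bracket: h₀ sin ϕ sin δ + cos ϕ cos δ sin h₀ = 1.8085×0.77384×0.18925 + 0.63338×0.98193×0.97188 = 0.264853 + 0.604446 = 0.869299.
Q̄ = (S_0/π) × [bracket] = (589/π) × 0.869299 = 162.98 W/m².
Daily total = Q̄ × 24.66 h × 3600 s/h = 162.98 × 24.66 × 3600 / 10⁶ = 14.47 MJ/m².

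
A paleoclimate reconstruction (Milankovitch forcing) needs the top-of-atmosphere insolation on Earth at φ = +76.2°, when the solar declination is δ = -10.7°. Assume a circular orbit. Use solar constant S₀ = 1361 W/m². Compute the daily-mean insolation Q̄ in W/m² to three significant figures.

cos H₀ = −tan(+76.2°) tan(-10.700°) = 0.7693, H₀ = 0.6931 rad.
Bracket: H₀ sin φ sin δ + cos φ cos δ sin H₀ = 0.6931×0.97113×-0.18567 + 0.23853×0.98261×0.63892 = -0.124973 + 0.149751 = 0.024778.
Q̄ = (S₀/π) × [bracket] = (1361/π) × 0.024778 = 10.73 W/m².

Q̄ ≈ 10.7 W/m²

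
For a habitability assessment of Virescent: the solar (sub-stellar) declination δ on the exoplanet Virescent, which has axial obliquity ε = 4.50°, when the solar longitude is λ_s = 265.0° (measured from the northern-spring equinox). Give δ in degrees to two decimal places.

sin δ = sin ε · sin λ_s = sin 4.50° × sin 265.0° = -0.078161.
δ = arcsin(-0.078161) = -4.48°.

δ = -4.48°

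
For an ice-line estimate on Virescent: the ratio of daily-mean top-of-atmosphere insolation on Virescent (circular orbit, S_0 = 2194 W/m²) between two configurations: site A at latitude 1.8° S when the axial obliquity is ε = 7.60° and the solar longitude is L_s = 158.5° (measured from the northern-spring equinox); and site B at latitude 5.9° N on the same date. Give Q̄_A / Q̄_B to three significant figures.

Q̄_A / Q̄_B ≈ 0.995

— Configuration A (ϕ=-1.8°):
Solar declination: sin δ = sin ε · sin L_s = sin 7.60° × sin 158.5° = 0.04847, so δ = +2.778°.
cos h₀ = −tan(-1.8°) tan(+2.778°) = 0.0015, h₀ = 1.5693 rad.
Bracket: h₀ sin ϕ sin δ + cos ϕ cos δ sin h₀ = 1.5693×-0.03141×0.04847 + 0.99951×0.99882×1.00000 = -0.002389 + 0.998331 = 0.995942.
Q̄ = (S_0/π) × [bracket] = (2194/π) × 0.995942 = 695.54 W/m².
— Configuration B (ϕ=+5.9°):
cos h₀ = −tan(+5.9°) tan(+2.778°) = -0.0050, h₀ = 1.5758 rad.
Bracket: h₀ sin ϕ sin δ + cos ϕ cos δ sin h₀ = 1.5758×0.10279×0.04847 + 0.99470×0.99882×0.99999 = 0.007851 + 0.993516 = 1.001367.
Q̄ = (S_0/π) × [bracket] = (2194/π) × 1.001367 = 699.33 W/m².
Ratio Q̄_A / Q̄_B = 695.54 / 699.33 = 0.9946.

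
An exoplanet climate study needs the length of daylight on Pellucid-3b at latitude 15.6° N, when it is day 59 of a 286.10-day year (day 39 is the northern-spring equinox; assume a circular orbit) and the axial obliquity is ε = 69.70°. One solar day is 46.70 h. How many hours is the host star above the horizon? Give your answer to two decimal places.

Solar longitude: L_s = 360° × (59 − 39)/286.10 = 25.166°.
sin δ = sin 69.70° × sin 25.166° = 0.39883, so δ = +23.505°.
cos h₀ = −tan ϕ · tan δ = −tan(+15.6°) × tan(+23.505°) = -0.1214, so h₀ = 1.6925 rad = 96.97°.
Daylight = 2h₀/(2π) × 46.70 h = (1.6925/π) × 46.70 = 25.16 h.

25.16 h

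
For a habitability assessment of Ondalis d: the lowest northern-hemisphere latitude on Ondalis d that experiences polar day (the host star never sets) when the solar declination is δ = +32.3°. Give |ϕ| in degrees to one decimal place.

Polar day requires cos h₀ = −tan ϕ tan δ ≤ −1, i.e. tan ϕ tan δ ≥ 1.
The boundary is |tan ϕ| · |tan δ| = 1, so |ϕ| = 90° − |δ| = 90° − 32.3° = 57.7° in the northern hemisphere.

|ϕ| = 57.7°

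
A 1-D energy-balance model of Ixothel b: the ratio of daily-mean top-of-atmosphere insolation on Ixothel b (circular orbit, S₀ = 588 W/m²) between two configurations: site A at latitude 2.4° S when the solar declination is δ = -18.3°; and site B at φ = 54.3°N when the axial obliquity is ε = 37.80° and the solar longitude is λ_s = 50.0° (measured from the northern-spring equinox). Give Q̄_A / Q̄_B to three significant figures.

Q̄_A / Q̄_B ≈ 0.767

— Configuration A (φ=-2.4°):
cos H₀ = −tan(-2.4°) tan(-18.300°) = -0.0139, H₀ = 1.5847 rad.
Bracket: H₀ sin φ sin δ + cos φ cos δ sin H₀ = 1.5847×-0.04188×-0.31399 + 0.99912×0.94943×0.99990 = 0.020839 + 0.948500 = 0.969339.
Q̄ = (S₀/π) × [bracket] = (588/π) × 0.969339 = 181.43 W/m².
— Configuration B (φ=+54.3°):
Solar declination: sin δ = sin ε · sin λ_s = sin 37.80° × sin 50.0° = 0.46951, so δ = +28.003°.
cos H₀ = −tan(+54.3°) tan(+28.003°) = -0.7400, H₀ = 2.4039 rad.
Bracket: H₀ sin φ sin δ + cos φ cos δ sin H₀ = 2.4039×0.81208×0.46951 + 0.58354×0.88293×0.67257 = 0.916558 + 0.346525 = 1.263083.
Q̄ = (S₀/π) × [bracket] = (588/π) × 1.263083 = 236.41 W/m².
Ratio Q̄_A / Q̄_B = 181.43 / 236.41 = 0.7674.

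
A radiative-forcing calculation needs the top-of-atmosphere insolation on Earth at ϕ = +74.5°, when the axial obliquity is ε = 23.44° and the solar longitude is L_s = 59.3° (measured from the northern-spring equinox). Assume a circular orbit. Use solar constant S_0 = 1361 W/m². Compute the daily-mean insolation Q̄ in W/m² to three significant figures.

Solar declination: sin δ = sin ε · sin L_s = sin 23.44° × sin 59.3° = 0.34204, so δ = +20.001°.
cos h₀ = −tan(+74.5°) tan(+20.001°) = -1.3125 ≤ −1 ⇒ polar day, h₀ = π.
Bracket: h₀ sin ϕ sin δ + cos ϕ cos δ sin h₀ = 3.1416×0.96363×0.34204 + 0.26724×0.93969×0.00000 = 1.035471 + 0.000000 = 1.035471.
Q̄ = (S_0/π) × [bracket] = (1361/π) × 1.035471 = 448.6 W/m².

Q̄ ≈ 449 W/m²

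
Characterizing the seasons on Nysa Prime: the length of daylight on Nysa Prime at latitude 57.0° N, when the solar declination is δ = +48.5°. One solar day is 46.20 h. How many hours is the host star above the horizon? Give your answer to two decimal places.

Sunrise equation: cos H₀ = −tan φ · tan δ = -1.7405 ≤ −1, so the host star never sets (polar day) and H₀ = π.
Daylight = 2H₀/(2π) × 46.20 h = (3.1416/π) × 46.20 = 46.20 h.

46.20 h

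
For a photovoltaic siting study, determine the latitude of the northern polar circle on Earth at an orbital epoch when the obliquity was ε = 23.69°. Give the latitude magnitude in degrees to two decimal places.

The polar circle is the lowest latitude that experiences at least one full rotation of continuous daylight at the northern-summer solstice; it lies at |φ| = 90° − ε = 90° − 23.69° = 66.31°.

66.31°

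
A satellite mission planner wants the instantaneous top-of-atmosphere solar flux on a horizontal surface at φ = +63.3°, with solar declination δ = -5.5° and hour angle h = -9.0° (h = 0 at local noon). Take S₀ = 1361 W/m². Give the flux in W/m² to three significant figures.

485 W/m²

cos θ_z = sin φ sin δ + cos φ cos δ cos h = -0.085626 + 0.441744 = 0.356118.
Flux = S₀ · cos θ_z = 1361 × 0.356118 = 484.7 W/m².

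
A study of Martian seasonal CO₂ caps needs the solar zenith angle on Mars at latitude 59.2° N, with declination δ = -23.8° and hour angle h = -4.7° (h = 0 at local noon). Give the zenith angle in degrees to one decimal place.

cos θ_z = sin φ sin δ + cos φ cos δ cos h = -0.346629 + 0.466923 = 0.120294.
θ_z = arccos(0.120294) = 83.1°.

θ_z = 83.1°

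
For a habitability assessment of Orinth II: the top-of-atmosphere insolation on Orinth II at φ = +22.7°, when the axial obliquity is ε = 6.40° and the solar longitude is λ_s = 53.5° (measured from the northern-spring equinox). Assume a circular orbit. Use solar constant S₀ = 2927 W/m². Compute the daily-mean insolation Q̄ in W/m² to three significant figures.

Solar declination: sin δ = sin ε · sin λ_s = sin 6.40° × sin 53.5° = 0.08961, so δ = +5.141°.
cos H₀ = −tan(+22.7°) tan(+5.141°) = -0.0376, H₀ = 1.6084 rad.
Bracket: H₀ sin φ sin δ + cos φ cos δ sin H₀ = 1.6084×0.38591×0.08961 + 0.92254×0.99598×0.99929 = 0.055621 + 0.918179 = 0.973800.
Q̄ = (S₀/π) × [bracket] = (2927/π) × 0.973800 = 907.3 W/m².

Q̄ ≈ 907 W/m²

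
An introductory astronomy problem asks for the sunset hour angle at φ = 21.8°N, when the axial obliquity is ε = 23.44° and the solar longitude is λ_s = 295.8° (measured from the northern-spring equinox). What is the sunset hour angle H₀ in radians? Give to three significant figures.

Solar declination: sin δ = sin ε · sin λ_s = sin 23.44° × sin 295.8° = -0.35814, so δ = -20.986°.
cos H₀ = −tan φ · tan δ = −tan(+21.8°) × tan(-20.986°) = 0.1534, so H₀ = 1.4168 rad = 81.17°.

H₀ = 1.42 rad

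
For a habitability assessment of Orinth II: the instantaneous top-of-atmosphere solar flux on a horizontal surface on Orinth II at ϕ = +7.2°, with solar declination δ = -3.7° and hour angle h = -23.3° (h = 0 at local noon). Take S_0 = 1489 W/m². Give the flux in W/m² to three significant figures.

1.34e+03 W/m²

cos θ_z = sin ϕ sin δ + cos ϕ cos δ cos h = -0.008088 + 0.909305 = 0.901217.
Flux = S_0 · cos θ_z = 1489 × 0.901217 = 1342 W/m².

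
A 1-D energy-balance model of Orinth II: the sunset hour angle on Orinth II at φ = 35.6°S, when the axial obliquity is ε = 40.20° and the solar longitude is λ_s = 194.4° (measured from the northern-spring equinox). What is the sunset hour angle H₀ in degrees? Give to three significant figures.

Solar declination: sin δ = sin ε · sin λ_s = sin 40.20° × sin 194.4° = -0.16052, so δ = -9.237°.
cos H₀ = −tan φ · tan δ = −tan(-35.6°) × tan(-9.237°) = -0.1164, so H₀ = 1.6875 rad = 96.69°.

H₀ = 96.7°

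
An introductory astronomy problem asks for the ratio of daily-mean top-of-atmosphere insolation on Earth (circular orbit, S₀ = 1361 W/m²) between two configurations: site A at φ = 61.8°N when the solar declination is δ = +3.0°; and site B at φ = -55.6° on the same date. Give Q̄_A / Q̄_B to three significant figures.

— Configuration A (φ=+61.8°):
cos H₀ = −tan(+61.8°) tan(+3.000°) = -0.0977, H₀ = 1.6687 rad.
Bracket: H₀ sin φ sin δ + cos φ cos δ sin H₀ = 1.6687×0.88130×0.05234 + 0.47255×0.99863×0.99521 = 0.076973 + 0.469642 = 0.546615.
Q̄ = (S₀/π) × [bracket] = (1361/π) × 0.546615 = 236.80 W/m².
— Configuration B (φ=-55.6°):
cos H₀ = −tan(-55.6°) tan(+3.000°) = 0.0765, H₀ = 1.4942 rad.
Bracket: H₀ sin φ sin δ + cos φ cos δ sin H₀ = 1.4942×-0.82511×0.05234 + 0.56497×0.99863×0.99707 = -0.064529 + 0.562543 = 0.498014.
Q̄ = (S₀/π) × [bracket] = (1361/π) × 0.498014 = 215.75 W/m².
Ratio Q̄_A / Q̄_B = 236.80 / 215.75 = 1.098.

Q̄_A / Q̄_B ≈ 1.10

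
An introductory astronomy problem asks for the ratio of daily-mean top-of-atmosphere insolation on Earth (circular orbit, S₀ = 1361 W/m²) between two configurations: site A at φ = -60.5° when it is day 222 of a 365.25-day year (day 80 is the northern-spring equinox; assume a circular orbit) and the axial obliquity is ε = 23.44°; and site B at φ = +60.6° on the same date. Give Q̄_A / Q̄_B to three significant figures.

— Configuration A (φ=-60.5°):
Solar longitude: λ_s = 360° × (222 − 80)/365.25 = 139.959°.
sin δ = sin 23.44° × sin 139.959° = 0.25591, so δ = +14.828°.
cos H₀ = −tan(-60.5°) tan(+14.828°) = 0.4679, H₀ = 1.0839 rad.
Bracket: H₀ sin φ sin δ + cos φ cos δ sin H₀ = 1.0839×-0.87036×0.25591 + 0.49242×0.96670×0.88378 = -0.241421 + 0.420699 = 0.179278.
Q̄ = (S₀/π) × [bracket] = (1361/π) × 0.179278 = 77.667 W/m².
— Configuration B (φ=+60.6°):
cos H₀ = −tan(+60.6°) tan(+14.828°) = -0.4698, H₀ = 2.0599 rad.
Bracket: H₀ sin φ sin δ + cos φ cos δ sin H₀ = 2.0599×0.87121×0.25591 + 0.49090×0.96670×0.88276 = 0.459257 + 0.418916 = 0.878173.
Q̄ = (S₀/π) × [bracket] = (1361/π) × 0.878173 = 380.44 W/m².
Ratio Q̄_A / Q̄_B = 77.667 / 380.44 = 0.2042.

Q̄_A / Q̄_B ≈ 0.204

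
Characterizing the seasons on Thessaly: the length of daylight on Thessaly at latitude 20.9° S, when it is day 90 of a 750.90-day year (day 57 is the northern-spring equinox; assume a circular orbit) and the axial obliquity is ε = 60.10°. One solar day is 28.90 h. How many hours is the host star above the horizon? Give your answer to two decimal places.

Solar longitude: λ_s = 360° × (90 − 57)/750.90 = 15.821°.
sin δ = sin 60.10° × sin 15.821° = 0.23634, so δ = +13.671°.
cos H₀ = −tan φ · tan δ = −tan(-20.9°) × tan(+13.671°) = 0.0929, so H₀ = 1.4778 rad = 84.67°.
Daylight = 2H₀/(2π) × 28.90 h = (1.4778/π) × 28.90 = 13.59 h.

13.59 h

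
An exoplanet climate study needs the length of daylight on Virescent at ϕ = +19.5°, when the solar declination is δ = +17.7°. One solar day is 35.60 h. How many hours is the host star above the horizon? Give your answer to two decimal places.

19.08 h

cos h₀ = −tan ϕ · tan δ = −tan(+19.5°) × tan(+17.700°) = -0.1130, so h₀ = 1.6841 rad = 96.49°.
Daylight = 2h₀/(2π) × 35.60 h = (1.6841/π) × 35.60 = 19.08 h.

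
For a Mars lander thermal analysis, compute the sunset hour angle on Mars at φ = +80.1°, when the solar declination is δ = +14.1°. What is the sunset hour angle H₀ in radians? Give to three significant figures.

H₀ = 3.14 rad

Sunrise equation: cos H₀ = −tan φ · tan δ = -1.4392 ≤ −1, so the Sun never sets (polar day) and H₀ = π.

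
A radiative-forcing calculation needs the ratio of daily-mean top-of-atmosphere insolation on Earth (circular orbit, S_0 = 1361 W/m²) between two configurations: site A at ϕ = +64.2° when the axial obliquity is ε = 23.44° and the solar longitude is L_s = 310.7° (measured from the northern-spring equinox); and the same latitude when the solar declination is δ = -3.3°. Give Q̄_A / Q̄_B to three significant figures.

— Configuration A (ϕ=+64.2°):
Solar declination: sin δ = sin ε · sin L_s = sin 23.44° × sin 310.7° = -0.30158, so δ = -17.552°.
cos h₀ = −tan(+64.2°) tan(-17.552°) = 0.6543, h₀ = 0.8575 rad.
Bracket: h₀ sin ϕ sin δ + cos ϕ cos δ sin h₀ = 0.8575×0.90032×-0.30158 + 0.43523×0.95344×0.75623 = -0.232827 + 0.313810 = 0.080983.
Q̄ = (S_0/π) × [bracket] = (1361/π) × 0.080983 = 35.083 W/m².
— Configuration B (ϕ=+64.2°):
cos h₀ = −tan(+64.2°) tan(-3.300°) = 0.1193, h₀ = 1.4512 rad.
Bracket: h₀ sin ϕ sin δ + cos ϕ cos δ sin h₀ = 1.4512×0.90032×-0.05756 + 0.43523×0.99834×0.99286 = -0.075205 + 0.431405 = 0.356200.
Q̄ = (S_0/π) × [bracket] = (1361/π) × 0.356200 = 154.31 W/m².
Ratio Q̄_A / Q̄_B = 35.083 / 154.31 = 0.2274.

Q̄_A / Q̄_B ≈ 0.227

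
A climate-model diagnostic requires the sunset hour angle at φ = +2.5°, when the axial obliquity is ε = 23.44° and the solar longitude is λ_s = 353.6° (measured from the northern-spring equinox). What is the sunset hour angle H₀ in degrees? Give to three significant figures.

H₀ = 89.9°

Solar declination: sin δ = sin ε · sin λ_s = sin 23.44° × sin 353.6° = -0.04434, so δ = -2.541°.
cos H₀ = −tan φ · tan δ = −tan(+2.5°) × tan(-2.541°) = 0.0019, so H₀ = 1.5689 rad = 89.89°.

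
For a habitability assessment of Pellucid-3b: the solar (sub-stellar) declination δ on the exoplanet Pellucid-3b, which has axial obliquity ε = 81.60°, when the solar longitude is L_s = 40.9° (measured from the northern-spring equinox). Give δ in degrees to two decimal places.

δ = +40.37°

sin δ = sin ε · sin L_s = sin 81.60° × sin 40.9° = 0.647717.
δ = arcsin(0.647717) = +40.37°.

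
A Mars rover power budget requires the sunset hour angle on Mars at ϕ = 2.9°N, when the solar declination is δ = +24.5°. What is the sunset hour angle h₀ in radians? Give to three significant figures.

cos h₀ = −tan ϕ · tan δ = −tan(+2.9°) × tan(+24.500°) = -0.0231, so h₀ = 1.5939 rad = 91.32°.

h₀ = 1.59 rad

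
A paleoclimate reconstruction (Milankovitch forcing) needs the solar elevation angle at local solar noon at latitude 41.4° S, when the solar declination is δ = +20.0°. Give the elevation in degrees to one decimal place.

At local noon the hour angle is zero, so the zenith angle equals |ϕ − δ| = |-41.4° − (+20.000°)| = 61.400°.
Elevation = 90° − 61.400° = 28.6°.

28.6°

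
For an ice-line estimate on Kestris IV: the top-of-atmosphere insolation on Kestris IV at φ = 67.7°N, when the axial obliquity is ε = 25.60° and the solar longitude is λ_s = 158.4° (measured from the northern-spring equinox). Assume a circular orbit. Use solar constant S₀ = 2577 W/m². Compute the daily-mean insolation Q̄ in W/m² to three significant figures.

Q̄ ≈ 521 W/m²

Solar declination: sin δ = sin ε · sin λ_s = sin 25.60° × sin 158.4° = 0.15906, so δ = +9.152°.
cos H₀ = −tan(+67.7°) tan(+9.152°) = -0.3928, H₀ = 1.9745 rad.
Bracket: H₀ sin φ sin δ + cos φ cos δ sin H₀ = 1.9745×0.92521×0.15906 + 0.37946×0.98727×0.91961 = 0.290575 + 0.344513 = 0.635088.
Q̄ = (S₀/π) × [bracket] = (2577/π) × 0.635088 = 521.0 W/m².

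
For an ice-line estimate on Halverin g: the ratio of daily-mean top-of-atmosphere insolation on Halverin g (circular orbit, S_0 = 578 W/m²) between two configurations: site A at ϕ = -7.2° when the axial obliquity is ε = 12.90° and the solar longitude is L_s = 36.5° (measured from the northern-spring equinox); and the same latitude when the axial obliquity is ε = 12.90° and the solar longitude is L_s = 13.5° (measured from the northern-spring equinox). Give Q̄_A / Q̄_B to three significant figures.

— Configuration A (ϕ=-7.2°):
Solar declination: sin δ = sin ε · sin L_s = sin 12.90° × sin 36.5° = 0.13279, so δ = +7.631°.
cos h₀ = −tan(-7.2°) tan(+7.631°) = 0.0169, h₀ = 1.5539 rad.
Bracket: h₀ sin ϕ sin δ + cos ϕ cos δ sin h₀ = 1.5539×-0.12533×0.13279 + 0.99211×0.99114×0.99986 = -0.025861 + 0.983182 = 0.957321.
Q̄ = (S_0/π) × [bracket] = (578/π) × 0.957321 = 176.13 W/m².
— Configuration B (ϕ=-7.2°):
Solar declination: sin δ = sin ε · sin L_s = sin 12.90° × sin 13.5° = 0.05212, so δ = +2.987°.
cos h₀ = −tan(-7.2°) tan(+2.987°) = 0.0066, h₀ = 1.5642 rad.
Bracket: h₀ sin ϕ sin δ + cos ϕ cos δ sin h₀ = 1.5642×-0.12533×0.05212 + 0.99211×0.99864×0.99998 = -0.010218 + 0.990741 = 0.980523.
Q̄ = (S_0/π) × [bracket] = (578/π) × 0.980523 = 180.40 W/m².
Ratio Q̄_A / Q̄_B = 176.13 / 180.40 = 0.9763.

Q̄_A / Q̄_B ≈ 0.976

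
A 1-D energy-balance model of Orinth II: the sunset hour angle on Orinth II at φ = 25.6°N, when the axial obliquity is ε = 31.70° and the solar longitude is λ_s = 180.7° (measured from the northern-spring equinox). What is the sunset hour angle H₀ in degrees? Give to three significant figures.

H₀ = 89.8°

Solar declination: sin δ = sin ε · sin λ_s = sin 31.70° × sin 180.7° = -0.00642, so δ = -0.368°.
cos H₀ = −tan φ · tan δ = −tan(+25.6°) × tan(-0.368°) = 0.0031, so H₀ = 1.5677 rad = 89.82°.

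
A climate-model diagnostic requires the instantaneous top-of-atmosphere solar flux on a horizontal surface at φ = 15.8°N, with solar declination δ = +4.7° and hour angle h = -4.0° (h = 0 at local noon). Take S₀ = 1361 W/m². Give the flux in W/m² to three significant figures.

1.33e+03 W/m²

cos θ_z = sin φ sin δ + cos φ cos δ cos h = 0.022310 + 0.956646 = 0.978956.
Flux = S₀ · cos θ_z = 1361 × 0.978956 = 1332 W/m².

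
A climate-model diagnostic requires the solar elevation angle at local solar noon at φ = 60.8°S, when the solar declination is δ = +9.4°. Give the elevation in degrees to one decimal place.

19.8°

At local noon the hour angle is zero, so the zenith angle equals |φ − δ| = |-60.8° − (+9.400°)| = 70.200°.
Elevation = 90° − 70.200° = 19.8°.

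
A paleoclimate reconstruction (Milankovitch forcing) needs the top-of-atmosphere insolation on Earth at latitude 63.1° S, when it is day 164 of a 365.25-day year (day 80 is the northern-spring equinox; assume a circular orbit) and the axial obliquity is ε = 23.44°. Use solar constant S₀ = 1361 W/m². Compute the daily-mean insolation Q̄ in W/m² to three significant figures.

Q̄ ≈ 10.3 W/m²

Solar longitude: λ_s = 360° × (164 − 80)/365.25 = 82.793°.
sin δ = sin 23.44° × sin 82.793° = 0.39465, so δ = +23.244°.
cos H₀ = −tan(-63.1°) tan(+23.244°) = 0.8466, H₀ = 0.5612 rad.
Bracket: H₀ sin φ sin δ + cos φ cos δ sin H₀ = 0.5612×-0.89180×0.39465 + 0.45243×0.91883×0.53222 = -0.197514 + 0.221247 = 0.023733.
Q̄ = (S₀/π) × [bracket] = (1361/π) × 0.023733 = 10.28 W/m².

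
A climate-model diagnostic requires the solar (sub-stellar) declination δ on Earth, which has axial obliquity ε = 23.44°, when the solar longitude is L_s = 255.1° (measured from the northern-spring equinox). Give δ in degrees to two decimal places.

δ = -22.61°

sin δ = sin ε · sin L_s = sin 23.44° × sin 255.1° = -0.384413.
δ = arcsin(-0.384413) = -22.61°.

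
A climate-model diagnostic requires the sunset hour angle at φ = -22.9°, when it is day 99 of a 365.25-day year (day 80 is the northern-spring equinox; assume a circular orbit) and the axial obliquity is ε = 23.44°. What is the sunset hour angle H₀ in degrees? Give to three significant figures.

Solar longitude: λ_s = 360° × (99 − 80)/365.25 = 18.727°.
sin δ = sin 23.44° × sin 18.727° = 0.12771, so δ = +7.337°.
cos H₀ = −tan φ · tan δ = −tan(-22.9°) × tan(+7.337°) = 0.0544, so H₀ = 1.5164 rad = 86.88°.

H₀ = 86.9°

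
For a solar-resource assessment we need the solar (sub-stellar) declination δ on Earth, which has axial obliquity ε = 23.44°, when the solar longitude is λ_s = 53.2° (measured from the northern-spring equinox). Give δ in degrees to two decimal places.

sin δ = sin ε · sin λ_s = sin 23.44° × sin 53.2° = 0.318522.
δ = arcsin(0.318522) = +18.57°.

δ = +18.57°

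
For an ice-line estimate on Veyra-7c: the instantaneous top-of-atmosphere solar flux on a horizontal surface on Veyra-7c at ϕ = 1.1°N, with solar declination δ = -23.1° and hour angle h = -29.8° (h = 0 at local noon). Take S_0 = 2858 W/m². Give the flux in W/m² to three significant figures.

2.26e+03 W/m²

cos θ_z = sin ϕ sin δ + cos ϕ cos δ cos h = -0.007532 + 0.798042 = 0.790510.
Flux = S_0 · cos θ_z = 2858 × 0.790510 = 2259 W/m².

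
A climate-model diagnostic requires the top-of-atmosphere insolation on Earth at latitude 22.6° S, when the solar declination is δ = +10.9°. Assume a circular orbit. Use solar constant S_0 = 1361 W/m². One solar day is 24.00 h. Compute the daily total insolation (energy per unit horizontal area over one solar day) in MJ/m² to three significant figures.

cos h₀ = −tan(-22.6°) tan(+10.900°) = 0.0802, h₀ = 1.4906 rad.
Bracket: h₀ sin ϕ sin δ + cos ϕ cos δ sin h₀ = 1.4906×-0.38430×0.18910 + 0.92321×0.98196×0.99678 = -0.108324 + 0.903636 = 0.795312.
Q̄ = (S_0/π) × [bracket] = (1361/π) × 0.795312 = 344.54 W/m².
Daily total = Q̄ × 24.00 h × 3600 s/h = 344.54 × 24.00 × 3600 / 10⁶ = 29.77 MJ/m².

29.8 MJ/m²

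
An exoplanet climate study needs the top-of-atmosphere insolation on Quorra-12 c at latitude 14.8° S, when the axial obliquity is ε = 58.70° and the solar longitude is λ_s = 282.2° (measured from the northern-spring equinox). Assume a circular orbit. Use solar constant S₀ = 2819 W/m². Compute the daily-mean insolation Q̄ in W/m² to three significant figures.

Q̄ ≈ 817 W/m²

Solar declination: sin δ = sin ε · sin λ_s = sin 58.70° × sin 282.2° = -0.83516, so δ = -56.633°.
cos H₀ = −tan(-14.8°) tan(-56.633°) = -0.4012, H₀ = 1.9836 rad.
Bracket: H₀ sin φ sin δ + cos φ cos δ sin H₀ = 1.9836×-0.25545×-0.83516 + 0.96682×0.55000×0.91599 = 0.423184 + 0.487079 = 0.910263.
Q̄ = (S₀/π) × [bracket] = (2819/π) × 0.910263 = 816.8 W/m².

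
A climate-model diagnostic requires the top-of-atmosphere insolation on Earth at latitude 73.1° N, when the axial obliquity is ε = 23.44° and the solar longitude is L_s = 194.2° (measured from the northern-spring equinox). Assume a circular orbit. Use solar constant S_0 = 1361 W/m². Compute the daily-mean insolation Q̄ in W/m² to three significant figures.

Q̄ ≈ 68.4 W/m²

Solar declination: sin δ = sin ε · sin L_s = sin 23.44° × sin 194.2° = -0.09758, so δ = -5.600°.
cos h₀ = −tan(+73.1°) tan(-5.600°) = 0.3227, h₀ = 1.2422 rad.
Bracket: h₀ sin ϕ sin δ + cos ϕ cos δ sin h₀ = 1.2422×0.95681×-0.09758 + 0.29070×0.99523×0.94650 = -0.115979 + 0.273835 = 0.157856.
Q̄ = (S_0/π) × [bracket] = (1361/π) × 0.157856 = 68.39 W/m².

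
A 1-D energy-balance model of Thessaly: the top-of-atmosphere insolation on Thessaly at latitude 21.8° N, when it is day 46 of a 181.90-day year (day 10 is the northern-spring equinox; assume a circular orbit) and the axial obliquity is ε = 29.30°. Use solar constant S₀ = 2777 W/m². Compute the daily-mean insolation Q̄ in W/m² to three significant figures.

Solar longitude: λ_s = 360° × (46 − 10)/181.90 = 71.248°.
sin δ = sin 29.30° × sin 71.248° = 0.46341, so δ = +27.607°.
cos H₀ = −tan(+21.8°) tan(+27.607°) = -0.2092, H₀ = 1.7815 rad.
Bracket: H₀ sin φ sin δ + cos φ cos δ sin H₀ = 1.7815×0.37137×0.46341 + 0.92849×0.88615×0.97788 = 0.306590 + 0.804581 = 1.111171.
Q̄ = (S₀/π) × [bracket] = (2777/π) × 1.111171 = 982.2 W/m².

Q̄ ≈ 982 W/m²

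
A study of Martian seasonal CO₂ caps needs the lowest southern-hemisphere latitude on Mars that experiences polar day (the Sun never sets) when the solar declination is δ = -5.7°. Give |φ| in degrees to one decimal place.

|φ| = 84.3°

Polar day requires cos H₀ = −tan φ tan δ ≤ −1, i.e. tan φ tan δ ≥ 1.
The boundary is |tan φ| · |tan δ| = 1, so |φ| = 90° − |δ| = 90° − 5.7° = 84.3° in the southern hemisphere.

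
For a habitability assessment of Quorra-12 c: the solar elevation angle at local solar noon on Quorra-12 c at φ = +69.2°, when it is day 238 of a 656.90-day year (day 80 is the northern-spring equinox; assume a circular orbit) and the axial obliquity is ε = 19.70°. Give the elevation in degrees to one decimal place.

40.5°

Solar longitude: λ_s = 360° × (238 − 80)/656.90 = 86.589°.
sin δ = sin 19.70° × sin 86.589° = 0.33650, so δ = +19.664°.
At local noon the hour angle is zero, so the zenith angle equals |φ − δ| = |+69.2° − (+19.664°)| = 49.536°.
Elevation = 90° − 49.536° = 40.5°.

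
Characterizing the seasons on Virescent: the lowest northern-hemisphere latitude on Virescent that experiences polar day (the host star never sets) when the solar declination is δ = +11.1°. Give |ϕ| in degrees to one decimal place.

|ϕ| = 78.9°

Polar day requires cos h₀ = −tan ϕ tan δ ≤ −1, i.e. tan ϕ tan δ ≥ 1.
The boundary is |tan ϕ| · |tan δ| = 1, so |ϕ| = 90° − |δ| = 90° − 11.1° = 78.9° in the northern hemisphere.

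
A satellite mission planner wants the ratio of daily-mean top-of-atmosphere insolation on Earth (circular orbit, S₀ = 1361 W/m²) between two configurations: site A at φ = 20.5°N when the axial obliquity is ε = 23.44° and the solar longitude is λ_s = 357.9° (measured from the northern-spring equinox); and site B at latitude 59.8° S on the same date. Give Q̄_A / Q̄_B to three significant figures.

— Configuration A (φ=+20.5°):
Solar declination: sin δ = sin ε · sin λ_s = sin 23.44° × sin 357.9° = -0.01458, so δ = -0.835°.
cos H₀ = −tan(+20.5°) tan(-0.835°) = 0.0055, H₀ = 1.5653 rad.
Bracket: H₀ sin φ sin δ + cos φ cos δ sin H₀ = 1.5653×0.35021×-0.01458 + 0.93667×0.99989×0.99999 = -0.007993 + 0.936558 = 0.928565.
Q̄ = (S₀/π) × [bracket] = (1361/π) × 0.928565 = 402.27 W/m².
— Configuration B (φ=-59.8°):
cos H₀ = −tan(-59.8°) tan(-0.835°) = -0.0250, H₀ = 1.5958 rad.
Bracket: H₀ sin φ sin δ + cos φ cos δ sin H₀ = 1.5958×-0.86427×-0.01458 + 0.50302×0.99989×0.99969 = 0.020109 + 0.502809 = 0.522918.
Q̄ = (S₀/π) × [bracket] = (1361/π) × 0.522918 = 226.54 W/m².
Ratio Q̄_A / Q̄_B = 402.27 / 226.54 = 1.776.

Q̄_A / Q̄_B ≈ 1.78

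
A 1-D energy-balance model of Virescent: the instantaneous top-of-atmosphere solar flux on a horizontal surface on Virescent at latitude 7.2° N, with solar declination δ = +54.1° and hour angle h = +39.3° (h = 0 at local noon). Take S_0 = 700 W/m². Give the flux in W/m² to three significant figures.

cos θ_z = sin ϕ sin δ + cos ϕ cos δ cos h = 0.101525 + 0.450180 = 0.551705.
Flux = S_0 · cos θ_z = 700 × 0.551705 = 386.2 W/m².

386 W/m²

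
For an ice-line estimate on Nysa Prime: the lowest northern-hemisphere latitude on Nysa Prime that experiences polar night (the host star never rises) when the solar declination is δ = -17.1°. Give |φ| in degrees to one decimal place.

Polar night requires cos H₀ = −tan φ tan δ ≥ 1, i.e. tan φ tan δ ≤ −1.
The boundary is |tan φ| · |tan δ| = 1, so |φ| = 90° − |δ| = 90° − 17.1° = 72.9° in the northern hemisphere.

|φ| = 72.9°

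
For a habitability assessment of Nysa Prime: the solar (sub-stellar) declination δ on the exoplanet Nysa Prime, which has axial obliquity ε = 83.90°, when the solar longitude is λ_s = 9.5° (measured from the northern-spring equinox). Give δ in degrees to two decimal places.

δ = +9.45°

sin δ = sin ε · sin λ_s = sin 83.90° × sin 9.5° = 0.164113.
δ = arcsin(0.164113) = +9.45°.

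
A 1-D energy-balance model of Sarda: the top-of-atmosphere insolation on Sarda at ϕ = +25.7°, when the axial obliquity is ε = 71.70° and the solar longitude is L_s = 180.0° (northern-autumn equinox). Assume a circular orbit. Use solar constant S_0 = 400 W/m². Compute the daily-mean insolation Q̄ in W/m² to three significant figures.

Solar declination: sin δ = sin ε · sin L_s = sin 71.70° × sin 180.0° = 0.00000, so δ = +0.000°.
cos h₀ = −tan(+25.7°) tan(+0.000°) = -0.0000, h₀ = 1.5708 rad.
Bracket: h₀ sin ϕ sin δ + cos ϕ cos δ sin h₀ = 1.5708×0.43366×0.00000 + 0.90108×1.00000×1.00000 = 0.000000 + 0.901080 = 0.901080.
Q̄ = (S_0/π) × [bracket] = (400/π) × 0.901080 = 114.7 W/m².

Q̄ ≈ 115 W/m²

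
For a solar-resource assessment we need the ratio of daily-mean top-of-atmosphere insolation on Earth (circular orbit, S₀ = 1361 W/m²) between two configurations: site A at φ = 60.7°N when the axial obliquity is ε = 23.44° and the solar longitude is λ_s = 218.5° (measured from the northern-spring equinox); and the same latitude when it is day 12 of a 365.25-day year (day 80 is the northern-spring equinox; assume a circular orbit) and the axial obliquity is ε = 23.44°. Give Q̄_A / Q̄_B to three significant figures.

— Configuration A (φ=+60.7°):
Solar declination: sin δ = sin ε · sin λ_s = sin 23.44° × sin 218.5° = -0.24763, so δ = -14.337°.
cos H₀ = −tan(+60.7°) tan(-14.337°) = 0.4555, H₀ = 1.0979 rad.
Bracket: H₀ sin φ sin δ + cos φ cos δ sin H₀ = 1.0979×0.87207×-0.24763 + 0.48938×0.96885×0.89026 = -0.237092 + 0.422104 = 0.185012.
Q̄ = (S₀/π) × [bracket] = (1361/π) × 0.185012 = 80.151 W/m².
— Configuration B (φ=+60.7°):
Solar longitude: λ_s = 360° × (12 − 80)/365.25 = -67.023°, i.e. -67.023° + 360° = 292.977°.
sin δ = sin 23.44° × sin 292.977° = -0.36623, so δ = -21.483°.
cos H₀ = −tan(+60.7°) tan(-21.483°) = 0.7013, H₀ = 0.7935 rad.
Bracket: H₀ sin φ sin δ + cos φ cos δ sin H₀ = 0.7935×0.87207×-0.36623 + 0.48938×0.93053×0.71283 = -0.253427 + 0.324611 = 0.071184.
Q̄ = (S₀/π) × [bracket] = (1361/π) × 0.071184 = 30.838 W/m².
Ratio Q̄_A / Q̄_B = 80.151 / 30.838 = 2.599.

Q̄_A / Q̄_B ≈ 2.60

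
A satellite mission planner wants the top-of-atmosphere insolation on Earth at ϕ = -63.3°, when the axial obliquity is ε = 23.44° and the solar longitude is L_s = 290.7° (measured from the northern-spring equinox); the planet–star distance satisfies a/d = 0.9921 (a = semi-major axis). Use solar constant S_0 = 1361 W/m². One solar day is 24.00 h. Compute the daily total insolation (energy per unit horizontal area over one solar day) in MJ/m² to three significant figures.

Solar declination: sin δ = sin ε · sin L_s = sin 23.44° × sin 290.7° = -0.37211, so δ = -21.846°.
cos h₀ = −tan(-63.3°) tan(-21.846°) = -0.7971, h₀ = 2.4933 rad.
Bracket: h₀ sin ϕ sin δ + cos ϕ cos δ sin h₀ = 2.4933×-0.89337×-0.37211 + 0.44932×0.92819×0.60385 = 0.828852 + 0.251838 = 1.080690.
Inverse-square distance factor (a/d)² = 0.9921² = 0.984262.
Q̄ = (S_0/π) × 0.984262 × [bracket] = (1361/π) × 0.984262 × 1.080690 = 460.81 W/m².
Daily total = Q̄ × 24.00 h × 3600 s/h = 460.81 × 24.00 × 3600 / 10⁶ = 39.81 MJ/m².

39.8 MJ/m²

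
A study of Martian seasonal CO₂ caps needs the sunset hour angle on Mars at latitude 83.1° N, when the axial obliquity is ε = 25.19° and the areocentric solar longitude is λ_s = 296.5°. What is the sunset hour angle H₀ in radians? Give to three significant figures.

H₀ = 0.00 rad

sin δ = sin 25.19° × sin 296.5° = -0.38090, so δ = -22.390°.
cos H₀ = −tan φ · tan δ = 3.4042 ≥ 1, so the Sun never rises (polar night) and H₀ = 0.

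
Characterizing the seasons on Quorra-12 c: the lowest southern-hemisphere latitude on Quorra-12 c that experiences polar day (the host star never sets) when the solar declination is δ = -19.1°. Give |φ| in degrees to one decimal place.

Polar day requires cos H₀ = −tan φ tan δ ≤ −1, i.e. tan φ tan δ ≥ 1.
The boundary is |tan φ| · |tan δ| = 1, so |φ| = 90° − |δ| = 90° − 19.1° = 70.9° in the southern hemisphere.

|φ| = 70.9°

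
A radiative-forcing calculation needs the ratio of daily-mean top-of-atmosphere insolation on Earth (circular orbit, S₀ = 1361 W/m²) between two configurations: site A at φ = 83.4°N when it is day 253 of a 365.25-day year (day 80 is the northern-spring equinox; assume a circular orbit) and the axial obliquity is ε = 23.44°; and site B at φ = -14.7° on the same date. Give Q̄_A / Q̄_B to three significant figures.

Q̄_A / Q̄_B ≈ 0.251

— Configuration A (φ=+83.4°):
Solar longitude: λ_s = 360° × (253 − 80)/365.25 = 170.513°.
sin δ = sin 23.44° × sin 170.513° = 0.06556, so δ = +3.759°.
cos H₀ = −tan(+83.4°) tan(+3.759°) = -0.5679, H₀ = 2.1747 rad.
Bracket: H₀ sin φ sin δ + cos φ cos δ sin H₀ = 2.1747×0.99337×0.06556 + 0.11494×0.99785×0.82312 = 0.141628 + 0.094406 = 0.236034.
Q̄ = (S₀/π) × [bracket] = (1361/π) × 0.236034 = 102.25 W/m².
— Configuration B (φ=-14.7°):
cos H₀ = −tan(-14.7°) tan(+3.759°) = 0.0172, H₀ = 1.5536 rad.
Bracket: H₀ sin φ sin δ + cos φ cos δ sin H₀ = 1.5536×-0.25376×0.06556 + 0.96727×0.99785×0.99985 = -0.025846 + 0.965046 = 0.939200.
Q̄ = (S₀/π) × [bracket] = (1361/π) × 0.939200 = 406.88 W/m².
Ratio Q̄_A / Q̄_B = 102.25 / 406.88 = 0.2513.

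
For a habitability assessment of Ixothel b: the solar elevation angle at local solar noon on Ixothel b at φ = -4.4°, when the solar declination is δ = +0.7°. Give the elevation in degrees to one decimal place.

At local noon the hour angle is zero, so the zenith angle equals |φ − δ| = |-4.4° − (+0.700°)| = 5.100°.
Elevation = 90° − 5.100° = 84.9°.

84.9°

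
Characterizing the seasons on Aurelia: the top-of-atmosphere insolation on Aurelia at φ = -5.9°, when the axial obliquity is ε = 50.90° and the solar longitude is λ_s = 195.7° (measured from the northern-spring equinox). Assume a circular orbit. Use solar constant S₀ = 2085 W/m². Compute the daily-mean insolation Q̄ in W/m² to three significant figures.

Q̄ ≈ 668 W/m²

Solar declination: sin δ = sin ε · sin λ_s = sin 50.90° × sin 195.7° = -0.21000, so δ = -12.122°.
cos H₀ = −tan(-5.9°) tan(-12.122°) = -0.0222, H₀ = 1.5930 rad.
Bracket: H₀ sin φ sin δ + cos φ cos δ sin H₀ = 1.5930×-0.10279×-0.21000 + 0.99470×0.97770×0.99975 = 0.034386 + 0.972275 = 1.006661.
Q̄ = (S₀/π) × [bracket] = (2085/π) × 1.006661 = 668.1 W/m².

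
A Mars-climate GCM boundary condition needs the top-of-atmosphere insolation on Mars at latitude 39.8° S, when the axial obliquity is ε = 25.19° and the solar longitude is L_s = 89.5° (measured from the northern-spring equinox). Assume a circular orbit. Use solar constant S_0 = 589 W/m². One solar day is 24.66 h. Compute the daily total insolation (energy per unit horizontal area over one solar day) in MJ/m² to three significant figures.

5.35 MJ/m²

Solar declination: sin δ = sin ε · sin L_s = sin 25.19° × sin 89.5° = 0.42561, so δ = +25.189°.
cos h₀ = −tan(-39.8°) tan(+25.189°) = 0.3919, h₀ = 1.1681 rad.
Bracket: h₀ sin ϕ sin δ + cos ϕ cos δ sin h₀ = 1.1681×-0.64011×0.42561 + 0.76828×0.90491×0.92002 = -0.318234 + 0.639620 = 0.321386.
Q̄ = (S_0/π) × [bracket] = (589/π) × 0.321386 = 60.255 W/m².
Daily total = Q̄ × 24.66 h × 3600 s/h = 60.255 × 24.66 × 3600 / 10⁶ = 5.349 MJ/m².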